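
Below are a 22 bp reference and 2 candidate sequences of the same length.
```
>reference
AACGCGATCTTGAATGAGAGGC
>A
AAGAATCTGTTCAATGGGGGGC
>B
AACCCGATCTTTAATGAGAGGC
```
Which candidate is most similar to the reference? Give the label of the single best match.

B

Hamming distances to reference — A: 9; B: 2.
Smallest is B with 2 mismatches.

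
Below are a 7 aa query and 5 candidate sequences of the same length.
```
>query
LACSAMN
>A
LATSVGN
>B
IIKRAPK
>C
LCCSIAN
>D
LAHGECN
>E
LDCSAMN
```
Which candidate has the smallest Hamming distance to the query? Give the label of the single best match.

Hamming distances to query — A: 3; B: 6; C: 3; D: 4; E: 1.
Smallest is E with 1 mismatch.

E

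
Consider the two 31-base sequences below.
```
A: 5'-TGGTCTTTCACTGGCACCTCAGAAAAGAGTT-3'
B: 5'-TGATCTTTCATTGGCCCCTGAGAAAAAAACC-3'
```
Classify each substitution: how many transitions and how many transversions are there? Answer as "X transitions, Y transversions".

Transitions (purine↔purine or pyrimidine↔pyrimidine): 3 G→A, 11 C→T, 27 G→A, 29 G→A, 30 T→C, 31 T→C.
Transversions (purine↔pyrimidine): 16 A→C, 20 C→G.

6 transitions, 2 transversions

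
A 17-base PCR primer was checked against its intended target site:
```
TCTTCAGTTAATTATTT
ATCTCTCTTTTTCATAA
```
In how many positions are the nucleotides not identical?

The sequences differ at positions 1, 2, 3, 6, 7, 10, 11, 13, 16, 17 (1-based) — 10 in total.

10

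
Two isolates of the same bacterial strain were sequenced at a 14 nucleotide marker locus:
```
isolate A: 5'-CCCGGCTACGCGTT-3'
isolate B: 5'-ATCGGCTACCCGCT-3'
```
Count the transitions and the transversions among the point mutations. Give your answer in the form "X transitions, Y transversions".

Transitions (purine↔purine or pyrimidine↔pyrimidine): 2 C→T, 13 T→C.
Transversions (purine↔pyrimidine): 1 C→A, 10 G→C.

2 transitions, 2 transversions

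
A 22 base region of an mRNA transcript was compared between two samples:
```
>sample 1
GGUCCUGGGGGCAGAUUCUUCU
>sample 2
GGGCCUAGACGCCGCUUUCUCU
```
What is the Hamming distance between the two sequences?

8

Comparing position by position, 8 bases differ: 3 (U/G), 7 (G/A), 9 (G/A), 10 (G/C), 13 (A/C), 15 (A/C), 18 (C/U), 19 (U/C).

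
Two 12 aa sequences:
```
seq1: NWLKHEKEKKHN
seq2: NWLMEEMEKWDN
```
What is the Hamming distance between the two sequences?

Comparing position by position, 5 residues differ: 4 (K/M), 5 (H/E), 7 (K/M), 10 (K/W), 11 (H/D).

5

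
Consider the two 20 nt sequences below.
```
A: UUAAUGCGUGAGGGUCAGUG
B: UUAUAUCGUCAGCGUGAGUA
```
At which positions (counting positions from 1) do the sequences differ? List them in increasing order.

4, 5, 6, 10, 13, 16, 20

Scanning 1-based: 4: A/U; 5: U/A; 6: G/U; 10: G/C; 13: G/C; 16: C/G; 20: G/A.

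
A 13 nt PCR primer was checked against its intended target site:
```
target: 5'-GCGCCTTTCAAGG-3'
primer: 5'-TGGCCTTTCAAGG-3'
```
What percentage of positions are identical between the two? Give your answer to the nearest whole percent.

85%

2 positions differ (1, 2), so 11 of 13 match: 11/13 = 84.62%.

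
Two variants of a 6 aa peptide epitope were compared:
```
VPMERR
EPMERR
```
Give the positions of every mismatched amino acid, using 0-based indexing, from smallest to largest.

0

Scanning 0-based: 0: V/E.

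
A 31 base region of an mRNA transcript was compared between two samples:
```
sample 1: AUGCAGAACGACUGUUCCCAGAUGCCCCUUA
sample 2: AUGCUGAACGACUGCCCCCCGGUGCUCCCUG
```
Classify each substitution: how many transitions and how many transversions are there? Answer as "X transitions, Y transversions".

Mismatches (1-based):
position 5: A→U (purine→pyrimidine, transversion)
position 15: U→C (pyrimidine→pyrimidine, transition)
position 16: U→C (pyrimidine→pyrimidine, transition)
position 20: A→C (purine→pyrimidine, transversion)
position 22: A→G (purine→purine, transition)
position 26: C→U (pyrimidine→pyrimidine, transition)
position 29: U→C (pyrimidine→pyrimidine, transition)
position 31: A→G (purine→purine, transition)

6 transitions, 2 transversions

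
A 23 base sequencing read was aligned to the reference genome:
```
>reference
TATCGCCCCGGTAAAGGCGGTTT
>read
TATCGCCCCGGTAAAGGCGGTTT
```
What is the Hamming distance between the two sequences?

No positions differ; the sequences are identical.

0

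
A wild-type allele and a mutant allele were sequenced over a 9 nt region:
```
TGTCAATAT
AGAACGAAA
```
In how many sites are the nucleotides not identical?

7

Comparing position by position, 7 sites differ: 1 (T/A), 3 (T/A), 4 (C/A), 5 (A/C), 6 (A/G), 7 (T/A), 9 (T/A).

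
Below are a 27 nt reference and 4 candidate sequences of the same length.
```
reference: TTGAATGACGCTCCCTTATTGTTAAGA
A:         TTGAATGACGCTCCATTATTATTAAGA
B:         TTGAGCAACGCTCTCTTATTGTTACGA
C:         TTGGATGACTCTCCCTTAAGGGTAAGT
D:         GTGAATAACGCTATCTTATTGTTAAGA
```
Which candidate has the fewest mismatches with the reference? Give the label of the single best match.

A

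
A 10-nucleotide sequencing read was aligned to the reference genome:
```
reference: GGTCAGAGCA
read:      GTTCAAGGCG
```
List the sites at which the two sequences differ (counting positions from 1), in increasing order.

2, 6, 7, 10

Scanning 1-based: 2: G/T; 6: G/A; 7: A/G; 10: A/G.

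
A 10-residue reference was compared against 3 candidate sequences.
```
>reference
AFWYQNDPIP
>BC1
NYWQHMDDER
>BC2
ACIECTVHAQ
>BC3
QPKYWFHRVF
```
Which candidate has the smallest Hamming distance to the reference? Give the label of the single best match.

BC1 differs at 8 residues; BC2 differs at 9 residues; BC3 differs at 9 residues. The closest is BC1.

BC1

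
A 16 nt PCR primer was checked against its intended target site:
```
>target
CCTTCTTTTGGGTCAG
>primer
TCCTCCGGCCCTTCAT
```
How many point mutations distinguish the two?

Comparing position by position, 10 sites differ: 1 (C/T), 3 (T/C), 6 (T/C), 7 (T/G), 8 (T/G), 9 (T/C), 10 (G/C), 11 (G/C), 12 (G/T), 16 (G/T).

10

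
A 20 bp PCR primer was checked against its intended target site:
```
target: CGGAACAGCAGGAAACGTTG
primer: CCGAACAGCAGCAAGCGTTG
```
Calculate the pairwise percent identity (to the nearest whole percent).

3 positions differ (2, 12, 15), so 17 of 20 match: 17/20 = 85%.

85%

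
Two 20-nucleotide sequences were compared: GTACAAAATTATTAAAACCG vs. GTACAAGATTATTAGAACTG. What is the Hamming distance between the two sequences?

Comparing position by position, 3 sites differ: 7 (A/G), 15 (A/G), 19 (C/T).

3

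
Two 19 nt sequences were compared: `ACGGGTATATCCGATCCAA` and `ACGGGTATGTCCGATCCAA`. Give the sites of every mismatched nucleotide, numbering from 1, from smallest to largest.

9

Scanning 1-based: 9: A/G.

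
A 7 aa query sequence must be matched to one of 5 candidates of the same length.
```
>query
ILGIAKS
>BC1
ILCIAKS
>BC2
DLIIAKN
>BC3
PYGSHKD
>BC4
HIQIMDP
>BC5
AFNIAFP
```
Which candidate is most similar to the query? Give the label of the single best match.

BC1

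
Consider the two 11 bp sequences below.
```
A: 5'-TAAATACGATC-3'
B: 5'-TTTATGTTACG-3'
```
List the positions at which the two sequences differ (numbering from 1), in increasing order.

Scanning 1-based: 2: A/T; 3: A/T; 6: A/G; 7: C/T; 8: G/T; 10: T/C; 11: C/G.

2, 3, 6, 7, 8, 10, 11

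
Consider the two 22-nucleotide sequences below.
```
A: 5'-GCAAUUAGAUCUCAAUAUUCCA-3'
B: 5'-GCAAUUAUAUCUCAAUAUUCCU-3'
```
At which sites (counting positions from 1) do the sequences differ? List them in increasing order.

8, 22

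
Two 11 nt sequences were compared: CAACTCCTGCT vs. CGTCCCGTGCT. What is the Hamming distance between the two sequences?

4

Comparing position by position, 4 bases differ: 2 (A/G), 3 (A/T), 5 (T/C), 7 (C/G).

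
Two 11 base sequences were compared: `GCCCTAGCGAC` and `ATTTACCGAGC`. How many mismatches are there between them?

10

The sequences differ at bases 1, 2, 3, 4, 5, 6, 7, 8, 9, 10 (1-based) — 10 in total.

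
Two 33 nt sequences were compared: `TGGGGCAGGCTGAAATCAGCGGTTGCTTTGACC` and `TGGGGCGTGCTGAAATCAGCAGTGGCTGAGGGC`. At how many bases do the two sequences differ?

8

The sequences differ at bases 7, 8, 21, 24, 28, 29, 31, 32 (1-based) — 8 in total.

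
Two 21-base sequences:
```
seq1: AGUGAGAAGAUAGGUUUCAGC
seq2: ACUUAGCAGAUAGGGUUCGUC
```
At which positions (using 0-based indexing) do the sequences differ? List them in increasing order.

1, 3, 6, 14, 18, 19

Scanning 0-based: 1: G/C; 3: G/U; 6: A/C; 14: U/G; 18: A/G; 19: G/U.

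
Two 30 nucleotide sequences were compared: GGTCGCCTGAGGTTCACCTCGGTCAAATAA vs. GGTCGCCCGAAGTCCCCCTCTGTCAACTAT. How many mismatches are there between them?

7

The sequences differ at positions 8, 11, 14, 16, 21, 27, 30 (1-based) — 7 in total.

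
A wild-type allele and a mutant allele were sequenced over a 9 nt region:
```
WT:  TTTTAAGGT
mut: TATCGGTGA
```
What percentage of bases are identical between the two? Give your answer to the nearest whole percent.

33%

6 positions differ (2, 4, 5, 6, 7, 9), so 3 of 9 match: 3/9 = 33.33%.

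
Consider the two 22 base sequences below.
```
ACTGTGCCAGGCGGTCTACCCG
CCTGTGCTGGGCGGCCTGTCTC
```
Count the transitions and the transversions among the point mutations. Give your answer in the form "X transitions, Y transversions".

Transitions (purine↔purine or pyrimidine↔pyrimidine): 8 C→T, 9 A→G, 15 T→C, 18 A→G, 19 C→T, 21 C→T.
Transversions (purine↔pyrimidine): 1 A→C, 22 G→C.

6 transitions, 2 transversions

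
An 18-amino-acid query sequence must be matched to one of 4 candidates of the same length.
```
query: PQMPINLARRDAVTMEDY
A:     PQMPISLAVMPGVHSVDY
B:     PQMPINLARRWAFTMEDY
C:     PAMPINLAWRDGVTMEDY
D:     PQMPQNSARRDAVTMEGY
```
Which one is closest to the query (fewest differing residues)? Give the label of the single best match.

A differs at 8 residues; B differs at 2 residues; C differs at 3 residues; D differs at 3 residues. The closest is B.

B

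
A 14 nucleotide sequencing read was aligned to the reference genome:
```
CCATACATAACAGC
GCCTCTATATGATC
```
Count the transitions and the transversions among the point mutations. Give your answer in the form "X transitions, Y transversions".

1 transition, 6 transversions

Transitions (purine↔purine or pyrimidine↔pyrimidine): 6 C→T.
Transversions (purine↔pyrimidine): 1 C→G, 3 A→C, 5 A→C, 10 A→T, 11 C→G, 13 G→T.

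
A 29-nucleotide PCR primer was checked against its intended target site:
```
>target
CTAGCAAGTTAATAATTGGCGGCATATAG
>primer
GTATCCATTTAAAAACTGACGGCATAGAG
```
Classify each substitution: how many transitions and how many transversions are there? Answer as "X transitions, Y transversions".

2 transitions, 6 transversions

Mismatches (1-based):
site 1: C→G (pyrimidine→purine, transversion)
site 4: G→T (purine→pyrimidine, transversion)
site 6: A→C (purine→pyrimidine, transversion)
site 8: G→T (purine→pyrimidine, transversion)
site 13: T→A (pyrimidine→purine, transversion)
site 16: T→C (pyrimidine→pyrimidine, transition)
site 19: G→A (purine→purine, transition)
site 27: T→G (pyrimidine→purine, transversion)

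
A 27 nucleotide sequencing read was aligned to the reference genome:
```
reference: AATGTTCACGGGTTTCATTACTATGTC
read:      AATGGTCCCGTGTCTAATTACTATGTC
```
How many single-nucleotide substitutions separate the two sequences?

5

Mismatches (1-based): position 5: T→G; position 8: A→C; position 11: G→T; position 14: T→C; position 16: C→A.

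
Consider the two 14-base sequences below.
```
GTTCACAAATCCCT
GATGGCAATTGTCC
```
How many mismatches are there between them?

7

The sequences differ at positions 2, 4, 5, 9, 11, 12, 14 (1-based) — 7 in total.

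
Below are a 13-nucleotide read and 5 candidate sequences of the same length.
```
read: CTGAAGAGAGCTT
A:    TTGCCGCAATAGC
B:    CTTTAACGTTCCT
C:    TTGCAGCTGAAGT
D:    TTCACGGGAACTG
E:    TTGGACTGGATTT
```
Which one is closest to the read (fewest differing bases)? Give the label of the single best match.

Hamming distances to read — A: 9; B: 7; C: 8; D: 6; E: 7.
Smallest is D with 6 mismatches.

D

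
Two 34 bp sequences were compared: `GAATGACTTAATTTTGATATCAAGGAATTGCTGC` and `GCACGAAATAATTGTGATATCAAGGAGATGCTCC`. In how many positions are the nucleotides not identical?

The sequences differ at positions 2, 4, 7, 8, 14, 27, 28, 33 (1-based) — 8 in total.

8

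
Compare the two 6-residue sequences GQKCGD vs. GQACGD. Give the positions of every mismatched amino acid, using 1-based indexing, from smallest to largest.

3

Differences at position 3 (K→A).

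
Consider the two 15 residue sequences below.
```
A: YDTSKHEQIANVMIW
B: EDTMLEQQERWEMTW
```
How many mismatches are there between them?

10

Comparing position by position, 10 residues differ: 1 (Y/E), 4 (S/M), 5 (K/L), 6 (H/E), 7 (E/Q), 9 (I/E), 10 (A/R), 11 (N/W), 12 (V/E), 14 (I/T).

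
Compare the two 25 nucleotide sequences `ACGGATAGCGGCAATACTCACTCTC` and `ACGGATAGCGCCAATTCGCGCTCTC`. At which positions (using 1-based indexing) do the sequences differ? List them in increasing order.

Scanning 1-based: 11: G/C; 16: A/T; 18: T/G; 20: A/G.

11, 16, 18, 20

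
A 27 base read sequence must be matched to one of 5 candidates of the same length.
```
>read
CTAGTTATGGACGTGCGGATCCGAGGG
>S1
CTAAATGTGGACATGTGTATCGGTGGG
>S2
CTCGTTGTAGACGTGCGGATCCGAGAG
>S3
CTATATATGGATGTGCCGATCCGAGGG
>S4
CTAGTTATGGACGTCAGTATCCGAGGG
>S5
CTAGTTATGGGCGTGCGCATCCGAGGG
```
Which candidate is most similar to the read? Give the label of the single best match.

Hamming distances to read — S1: 8; S2: 4; S3: 4; S4: 3; S5: 2.
Smallest is S5 with 2 mismatches.

S5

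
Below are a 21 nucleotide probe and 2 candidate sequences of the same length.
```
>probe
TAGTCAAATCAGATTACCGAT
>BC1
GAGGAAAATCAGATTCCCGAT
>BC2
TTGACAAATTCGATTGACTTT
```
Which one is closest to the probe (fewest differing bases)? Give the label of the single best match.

Hamming distances to probe — BC1: 4; BC2: 8.
Smallest is BC1 with 4 mismatches.

BC1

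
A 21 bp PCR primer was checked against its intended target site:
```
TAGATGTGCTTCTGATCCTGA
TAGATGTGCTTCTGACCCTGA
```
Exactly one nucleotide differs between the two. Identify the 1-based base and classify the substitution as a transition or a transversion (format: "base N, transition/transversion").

The sequences differ only at base 16: T→C (pyrimidine→pyrimidine), a transition.

base 16, transition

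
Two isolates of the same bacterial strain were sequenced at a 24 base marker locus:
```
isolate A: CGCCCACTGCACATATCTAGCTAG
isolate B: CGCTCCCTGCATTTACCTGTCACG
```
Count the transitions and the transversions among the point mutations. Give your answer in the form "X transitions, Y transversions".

Transitions (purine↔purine or pyrimidine↔pyrimidine): 4 C→T, 12 C→T, 16 T→C, 19 A→G.
Transversions (purine↔pyrimidine): 6 A→C, 13 A→T, 20 G→T, 22 T→A, 23 A→C.

4 transitions, 5 transversions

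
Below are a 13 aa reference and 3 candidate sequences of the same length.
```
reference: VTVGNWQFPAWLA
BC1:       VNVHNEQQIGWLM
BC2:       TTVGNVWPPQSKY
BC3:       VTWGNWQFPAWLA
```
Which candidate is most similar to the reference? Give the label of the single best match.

BC3

Hamming distances to reference — BC1: 7; BC2: 8; BC3: 1.
Smallest is BC3 with 1 mismatch.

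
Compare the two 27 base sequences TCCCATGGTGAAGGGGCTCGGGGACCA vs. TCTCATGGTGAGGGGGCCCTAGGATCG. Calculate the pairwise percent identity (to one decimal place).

74.1%

7 positions differ (3, 12, 18, 20, 21, 25, 27), so 20 of 27 match: 20/27 = 74.07%.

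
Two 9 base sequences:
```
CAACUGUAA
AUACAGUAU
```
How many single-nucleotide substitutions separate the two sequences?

4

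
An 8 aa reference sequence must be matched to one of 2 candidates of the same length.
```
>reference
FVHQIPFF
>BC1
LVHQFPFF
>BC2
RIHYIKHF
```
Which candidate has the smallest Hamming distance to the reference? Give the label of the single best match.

BC1

BC1 differs at 2 residues; BC2 differs at 5 residues. The closest is BC1.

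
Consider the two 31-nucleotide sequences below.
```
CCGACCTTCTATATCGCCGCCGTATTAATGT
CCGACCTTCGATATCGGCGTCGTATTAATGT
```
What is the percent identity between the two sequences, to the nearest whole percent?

90%

3 positions differ (10, 17, 20), so 28 of 31 match: 28/31 = 90.32%.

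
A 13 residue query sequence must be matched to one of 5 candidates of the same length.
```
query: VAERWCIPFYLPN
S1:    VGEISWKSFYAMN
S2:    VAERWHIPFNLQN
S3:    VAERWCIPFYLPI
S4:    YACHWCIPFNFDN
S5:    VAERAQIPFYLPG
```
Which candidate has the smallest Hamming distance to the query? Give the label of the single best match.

S3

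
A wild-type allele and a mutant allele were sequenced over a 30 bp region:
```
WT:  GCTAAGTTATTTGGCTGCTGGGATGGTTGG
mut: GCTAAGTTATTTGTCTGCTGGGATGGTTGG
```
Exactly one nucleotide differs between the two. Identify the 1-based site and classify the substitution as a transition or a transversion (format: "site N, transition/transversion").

site 14, transversion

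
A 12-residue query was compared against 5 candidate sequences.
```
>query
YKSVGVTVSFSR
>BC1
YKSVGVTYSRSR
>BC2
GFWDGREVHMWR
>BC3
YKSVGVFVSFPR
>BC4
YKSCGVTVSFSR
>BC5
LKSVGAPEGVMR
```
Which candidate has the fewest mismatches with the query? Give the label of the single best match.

Hamming distances to query — BC1: 2; BC2: 9; BC3: 2; BC4: 1; BC5: 7.
Smallest is BC4 with 1 mismatch.

BC4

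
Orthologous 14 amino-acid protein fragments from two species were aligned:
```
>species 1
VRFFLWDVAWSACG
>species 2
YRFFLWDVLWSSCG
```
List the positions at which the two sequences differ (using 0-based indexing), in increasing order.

0, 8, 11

Differences at position 0 (V→Y), position 8 (A→L), position 11 (A→S).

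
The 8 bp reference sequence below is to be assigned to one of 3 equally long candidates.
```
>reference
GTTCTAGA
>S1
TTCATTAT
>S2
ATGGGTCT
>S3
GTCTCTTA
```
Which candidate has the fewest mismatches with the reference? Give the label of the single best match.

Hamming distances to reference — S1: 6; S2: 7; S3: 5.
Smallest is S3 with 5 mismatches.

S3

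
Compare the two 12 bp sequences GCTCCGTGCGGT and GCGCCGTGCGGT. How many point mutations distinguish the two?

1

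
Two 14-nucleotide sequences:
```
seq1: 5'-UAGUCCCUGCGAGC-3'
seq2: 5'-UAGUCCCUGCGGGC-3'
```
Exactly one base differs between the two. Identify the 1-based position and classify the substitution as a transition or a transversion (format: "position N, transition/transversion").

position 12, transition

The sequences differ only at position 12: A→G (purine→purine), a transition.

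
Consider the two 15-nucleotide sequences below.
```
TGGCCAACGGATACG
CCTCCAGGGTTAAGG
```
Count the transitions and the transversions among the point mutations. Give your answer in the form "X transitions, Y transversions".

Transitions (purine↔purine or pyrimidine↔pyrimidine): 1 T→C, 7 A→G.
Transversions (purine↔pyrimidine): 2 G→C, 3 G→T, 8 C→G, 10 G→T, 11 A→T, 12 T→A, 14 C→G.

2 transitions, 7 transversions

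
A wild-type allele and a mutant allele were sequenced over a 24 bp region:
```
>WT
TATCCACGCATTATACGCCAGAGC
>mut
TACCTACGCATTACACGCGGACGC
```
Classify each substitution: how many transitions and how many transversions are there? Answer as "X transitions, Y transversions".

Mismatches (1-based):
site 3: T→C (pyrimidine→pyrimidine, transition)
site 5: C→T (pyrimidine→pyrimidine, transition)
site 14: T→C (pyrimidine→pyrimidine, transition)
site 19: C→G (pyrimidine→purine, transversion)
site 20: A→G (purine→purine, transition)
site 21: G→A (purine→purine, transition)
site 22: A→C (purine→pyrimidine, transversion)

5 transitions, 2 transversions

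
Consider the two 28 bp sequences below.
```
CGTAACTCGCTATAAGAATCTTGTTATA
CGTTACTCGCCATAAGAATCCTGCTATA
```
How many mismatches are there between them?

The sequences differ at bases 4, 11, 21, 24 (1-based) — 4 in total.

4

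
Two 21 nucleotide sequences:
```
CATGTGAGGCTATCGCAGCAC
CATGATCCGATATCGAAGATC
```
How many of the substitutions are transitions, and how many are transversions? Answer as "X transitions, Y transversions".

0 transitions, 8 transversions

Mismatches (1-based):
base 5: T→A (pyrimidine→purine, transversion)
base 6: G→T (purine→pyrimidine, transversion)
base 7: A→C (purine→pyrimidine, transversion)
base 8: G→C (purine→pyrimidine, transversion)
base 10: C→A (pyrimidine→purine, transversion)
base 16: C→A (pyrimidine→purine, transversion)
base 19: C→A (pyrimidine→purine, transversion)
base 20: A→T (purine→pyrimidine, transversion)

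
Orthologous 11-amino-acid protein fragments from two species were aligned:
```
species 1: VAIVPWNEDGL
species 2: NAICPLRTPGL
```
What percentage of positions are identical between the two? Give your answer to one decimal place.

Mismatches at positions 1, 4, 6, 7, 8, 9 (1-based): 6 of 11.
Identical positions: 5/11 = 45.45% → 45.5%.

45.5%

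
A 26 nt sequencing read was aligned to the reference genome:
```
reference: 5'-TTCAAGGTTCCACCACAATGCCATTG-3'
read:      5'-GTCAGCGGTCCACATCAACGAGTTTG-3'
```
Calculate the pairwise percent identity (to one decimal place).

61.5%

10 positions differ (1, 5, 6, 8, 14, 15, 19, 21, 22, 23), so 16 of 26 match: 16/26 = 61.54%.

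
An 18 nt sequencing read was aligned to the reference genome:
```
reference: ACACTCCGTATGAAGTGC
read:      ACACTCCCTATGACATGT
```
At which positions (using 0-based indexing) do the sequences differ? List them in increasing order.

Scanning 0-based: 7: G/C; 13: A/C; 14: G/A; 17: C/T.

7, 13, 14, 17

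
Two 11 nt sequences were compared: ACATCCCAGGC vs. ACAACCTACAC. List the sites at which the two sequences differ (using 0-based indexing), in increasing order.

Differences at site 3 (T→A), site 6 (C→T), site 8 (G→C), site 9 (G→A).

3, 6, 8, 9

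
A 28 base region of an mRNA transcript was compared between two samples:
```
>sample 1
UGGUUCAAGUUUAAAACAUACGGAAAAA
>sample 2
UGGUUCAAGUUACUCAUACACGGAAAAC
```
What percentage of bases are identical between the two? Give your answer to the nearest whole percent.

7 positions differ (12, 13, 14, 15, 17, 19, 28), so 21 of 28 match: 21/28 = 75%.

75%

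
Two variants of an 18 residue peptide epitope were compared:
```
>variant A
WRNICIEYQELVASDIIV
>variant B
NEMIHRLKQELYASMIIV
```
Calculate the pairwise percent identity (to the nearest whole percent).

50%

9 positions differ (1, 2, 3, 5, 6, 7, 8, 12, 15), so 9 of 18 match: 9/18 = 50%.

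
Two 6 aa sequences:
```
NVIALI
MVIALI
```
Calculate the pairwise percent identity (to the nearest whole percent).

83%

1 position differs (1), so 5 of 6 match: 5/6 = 83.33%.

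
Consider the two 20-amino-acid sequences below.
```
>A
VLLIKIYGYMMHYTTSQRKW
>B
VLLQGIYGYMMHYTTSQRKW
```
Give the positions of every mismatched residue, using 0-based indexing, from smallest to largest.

3, 4

Scanning 0-based: 3: I/Q; 4: K/G.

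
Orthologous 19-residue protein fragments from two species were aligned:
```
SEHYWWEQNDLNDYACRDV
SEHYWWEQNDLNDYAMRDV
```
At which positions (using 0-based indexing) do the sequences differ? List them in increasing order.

15

Scanning 0-based: 15: C/M.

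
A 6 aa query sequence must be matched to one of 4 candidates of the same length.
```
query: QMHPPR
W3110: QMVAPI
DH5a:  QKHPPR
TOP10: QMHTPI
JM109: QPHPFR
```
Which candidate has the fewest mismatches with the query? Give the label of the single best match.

DH5a

W3110 differs at 3 positions; DH5a differs at 1 position; TOP10 differs at 2 positions; JM109 differs at 2 positions. The closest is DH5a.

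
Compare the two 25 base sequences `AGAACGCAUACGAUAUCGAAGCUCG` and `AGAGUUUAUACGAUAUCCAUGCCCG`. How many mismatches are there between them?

7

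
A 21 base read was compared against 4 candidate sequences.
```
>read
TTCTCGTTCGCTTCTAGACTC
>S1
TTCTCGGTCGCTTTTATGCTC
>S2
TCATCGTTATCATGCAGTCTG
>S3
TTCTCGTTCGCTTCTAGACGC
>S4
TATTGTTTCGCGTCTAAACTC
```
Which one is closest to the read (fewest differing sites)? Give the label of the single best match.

Hamming distances to read — S1: 4; S2: 9; S3: 1; S4: 6.
Smallest is S3 with 1 mismatch.

S3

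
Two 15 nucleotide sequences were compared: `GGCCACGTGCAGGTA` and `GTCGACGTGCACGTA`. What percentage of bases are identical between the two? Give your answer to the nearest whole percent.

80%

Mismatches at positions 2, 4, 12 (1-based): 3 of 15.
Identical positions: 12/15 = 80% → 80%.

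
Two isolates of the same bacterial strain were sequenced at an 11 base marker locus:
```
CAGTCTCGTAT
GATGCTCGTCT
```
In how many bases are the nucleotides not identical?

4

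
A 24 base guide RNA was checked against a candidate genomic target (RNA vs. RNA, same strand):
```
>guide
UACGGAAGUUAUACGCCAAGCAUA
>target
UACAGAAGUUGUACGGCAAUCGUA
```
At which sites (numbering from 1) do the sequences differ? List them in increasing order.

Scanning 1-based: 4: G/A; 11: A/G; 16: C/G; 20: G/U; 22: A/G.

4, 11, 16, 20, 22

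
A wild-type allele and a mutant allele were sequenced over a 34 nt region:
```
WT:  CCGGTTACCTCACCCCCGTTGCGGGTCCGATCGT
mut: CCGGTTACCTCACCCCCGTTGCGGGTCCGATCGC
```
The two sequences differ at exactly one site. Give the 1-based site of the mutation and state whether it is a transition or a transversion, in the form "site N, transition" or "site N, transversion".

Site 34 changes T→C. T is a pyrimidine and C is a pyrimidine, so this is a transition.

site 34, transition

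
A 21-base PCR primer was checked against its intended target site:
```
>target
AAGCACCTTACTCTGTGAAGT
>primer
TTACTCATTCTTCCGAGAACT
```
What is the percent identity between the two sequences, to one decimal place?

52.4%

10 positions differ (1, 2, 3, 5, 7, 10, 11, 14, 16, 20), so 11 of 21 match: 11/21 = 52.38%.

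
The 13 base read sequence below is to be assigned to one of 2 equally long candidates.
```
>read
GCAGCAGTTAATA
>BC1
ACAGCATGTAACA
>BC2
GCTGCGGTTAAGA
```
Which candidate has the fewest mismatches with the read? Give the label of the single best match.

BC2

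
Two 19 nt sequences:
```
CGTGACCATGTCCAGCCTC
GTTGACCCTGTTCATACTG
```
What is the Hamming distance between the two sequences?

7

Comparing position by position, 7 sites differ: 1 (C/G), 2 (G/T), 8 (A/C), 12 (C/T), 15 (G/T), 16 (C/A), 19 (C/G).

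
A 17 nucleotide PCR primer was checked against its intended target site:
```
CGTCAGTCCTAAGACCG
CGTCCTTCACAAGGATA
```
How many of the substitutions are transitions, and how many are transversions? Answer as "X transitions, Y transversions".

4 transitions, 4 transversions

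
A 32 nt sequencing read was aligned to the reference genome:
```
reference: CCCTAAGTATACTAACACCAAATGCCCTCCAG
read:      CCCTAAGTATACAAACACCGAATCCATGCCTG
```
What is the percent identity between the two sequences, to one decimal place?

78.1%

7 positions differ (13, 20, 24, 26, 27, 28, 31), so 25 of 32 match: 25/32 = 78.12%.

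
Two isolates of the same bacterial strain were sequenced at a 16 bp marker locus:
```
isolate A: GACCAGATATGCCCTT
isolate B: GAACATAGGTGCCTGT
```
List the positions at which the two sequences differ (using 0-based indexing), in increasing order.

2, 5, 7, 8, 13, 14

Scanning 0-based: 2: C/A; 5: G/T; 7: T/G; 8: A/G; 13: C/T; 14: T/G.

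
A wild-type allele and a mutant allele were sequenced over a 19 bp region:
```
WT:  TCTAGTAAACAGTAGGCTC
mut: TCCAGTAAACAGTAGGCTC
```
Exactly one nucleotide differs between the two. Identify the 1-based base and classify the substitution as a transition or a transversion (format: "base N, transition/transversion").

base 3, transition

The sequences differ only at base 3: T→C (pyrimidine→pyrimidine), a transition.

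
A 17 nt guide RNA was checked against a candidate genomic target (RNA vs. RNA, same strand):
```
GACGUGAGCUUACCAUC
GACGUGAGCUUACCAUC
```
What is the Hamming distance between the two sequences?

0

No positions differ; the sequences are identical.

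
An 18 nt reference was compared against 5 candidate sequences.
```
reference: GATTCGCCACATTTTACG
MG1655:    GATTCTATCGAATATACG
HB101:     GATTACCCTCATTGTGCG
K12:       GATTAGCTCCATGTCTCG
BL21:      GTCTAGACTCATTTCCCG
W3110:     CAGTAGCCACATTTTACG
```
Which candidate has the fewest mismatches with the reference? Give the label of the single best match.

MG1655 differs at 7 sites; HB101 differs at 5 sites; K12 differs at 6 sites; BL21 differs at 7 sites; W3110 differs at 3 sites. The closest is W3110.

W3110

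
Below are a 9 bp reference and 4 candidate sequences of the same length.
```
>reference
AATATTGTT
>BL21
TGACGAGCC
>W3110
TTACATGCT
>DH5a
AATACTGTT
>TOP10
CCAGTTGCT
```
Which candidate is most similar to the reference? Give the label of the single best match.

DH5a

Hamming distances to reference — BL21: 8; W3110: 6; DH5a: 1; TOP10: 5.
Smallest is DH5a with 1 mismatch.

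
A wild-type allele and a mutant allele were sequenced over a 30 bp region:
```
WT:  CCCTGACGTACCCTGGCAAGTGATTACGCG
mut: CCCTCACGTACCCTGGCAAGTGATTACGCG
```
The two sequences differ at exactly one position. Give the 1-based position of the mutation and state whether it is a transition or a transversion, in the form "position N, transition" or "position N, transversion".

The sequences differ only at position 5: G→C (purine→pyrimidine), a transversion.

position 5, transversion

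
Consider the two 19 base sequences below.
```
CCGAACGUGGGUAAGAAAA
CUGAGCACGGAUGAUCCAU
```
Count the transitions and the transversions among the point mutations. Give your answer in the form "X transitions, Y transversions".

Mismatches (1-based):
base 2: C→U (pyrimidine→pyrimidine, transition)
base 5: A→G (purine→purine, transition)
base 7: G→A (purine→purine, transition)
base 8: U→C (pyrimidine→pyrimidine, transition)
base 11: G→A (purine→purine, transition)
base 13: A→G (purine→purine, transition)
base 15: G→U (purine→pyrimidine, transversion)
base 16: A→C (purine→pyrimidine, transversion)
base 17: A→C (purine→pyrimidine, transversion)
base 19: A→U (purine→pyrimidine, transversion)

6 transitions, 4 transversions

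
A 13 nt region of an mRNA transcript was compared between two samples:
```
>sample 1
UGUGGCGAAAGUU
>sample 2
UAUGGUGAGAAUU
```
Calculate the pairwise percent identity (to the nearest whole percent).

4 positions differ (2, 6, 9, 11), so 9 of 13 match: 9/13 = 69.23%.

69%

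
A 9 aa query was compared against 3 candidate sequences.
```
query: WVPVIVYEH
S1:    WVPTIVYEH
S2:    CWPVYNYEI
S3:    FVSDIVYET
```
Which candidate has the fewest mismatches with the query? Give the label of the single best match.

Hamming distances to query — S1: 1; S2: 5; S3: 4.
Smallest is S1 with 1 mismatch.

S1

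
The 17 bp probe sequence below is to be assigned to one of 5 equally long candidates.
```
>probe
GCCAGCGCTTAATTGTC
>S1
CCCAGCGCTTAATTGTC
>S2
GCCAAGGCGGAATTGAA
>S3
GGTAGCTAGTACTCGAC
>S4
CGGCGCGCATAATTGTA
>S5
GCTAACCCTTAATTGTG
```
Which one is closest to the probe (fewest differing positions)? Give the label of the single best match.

S1 differs at 1 position; S2 differs at 6 positions; S3 differs at 8 positions; S4 differs at 6 positions; S5 differs at 4 positions. The closest is S1.

S1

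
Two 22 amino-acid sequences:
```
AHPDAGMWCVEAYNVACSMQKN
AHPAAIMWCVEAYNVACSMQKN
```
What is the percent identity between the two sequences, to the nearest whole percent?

91%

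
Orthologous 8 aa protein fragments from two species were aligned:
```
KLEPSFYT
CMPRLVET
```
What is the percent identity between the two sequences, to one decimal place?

7 positions differ (1, 2, 3, 4, 5, 6, 7), so 1 of 8 match: 1/8 = 12.5%.

12.5%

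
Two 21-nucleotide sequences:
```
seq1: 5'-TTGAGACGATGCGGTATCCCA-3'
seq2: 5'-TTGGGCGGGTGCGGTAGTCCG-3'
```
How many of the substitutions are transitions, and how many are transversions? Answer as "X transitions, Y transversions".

Mismatches (1-based):
base 4: A→G (purine→purine, transition)
base 6: A→C (purine→pyrimidine, transversion)
base 7: C→G (pyrimidine→purine, transversion)
base 9: A→G (purine→purine, transition)
base 17: T→G (pyrimidine→purine, transversion)
base 18: C→T (pyrimidine→pyrimidine, transition)
base 21: A→G (purine→purine, transition)

4 transitions, 3 transversions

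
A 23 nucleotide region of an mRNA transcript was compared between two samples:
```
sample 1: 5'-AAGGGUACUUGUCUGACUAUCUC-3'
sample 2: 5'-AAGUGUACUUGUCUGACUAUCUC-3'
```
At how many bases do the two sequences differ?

Mismatches (1-based): base 4: G→U.

1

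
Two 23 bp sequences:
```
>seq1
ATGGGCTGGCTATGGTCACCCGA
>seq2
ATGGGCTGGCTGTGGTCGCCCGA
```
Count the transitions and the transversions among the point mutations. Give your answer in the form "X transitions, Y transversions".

2 transitions, 0 transversions

Mismatches (1-based):
base 12: A→G (purine→purine, transition)
base 18: A→G (purine→purine, transition)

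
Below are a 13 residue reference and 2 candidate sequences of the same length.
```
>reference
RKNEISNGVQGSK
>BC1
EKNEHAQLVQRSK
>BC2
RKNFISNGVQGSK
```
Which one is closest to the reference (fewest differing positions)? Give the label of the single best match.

BC1 differs at 6 positions; BC2 differs at 1 position. The closest is BC2.

BC2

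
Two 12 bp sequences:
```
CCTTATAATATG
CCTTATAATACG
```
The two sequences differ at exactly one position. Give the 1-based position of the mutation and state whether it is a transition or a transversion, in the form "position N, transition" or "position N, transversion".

The sequences differ only at position 11: T→C (pyrimidine→pyrimidine), a transition.

position 11, transition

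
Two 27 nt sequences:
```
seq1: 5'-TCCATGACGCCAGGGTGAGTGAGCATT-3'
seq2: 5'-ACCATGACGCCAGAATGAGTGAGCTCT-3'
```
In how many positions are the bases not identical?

5

The sequences differ at positions 1, 14, 15, 25, 26 (1-based) — 5 in total.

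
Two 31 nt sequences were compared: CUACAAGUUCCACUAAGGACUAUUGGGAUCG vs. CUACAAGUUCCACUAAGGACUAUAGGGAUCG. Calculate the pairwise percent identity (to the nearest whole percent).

Mismatch at position 24 (1-based): 1 of 31.
Identical positions: 30/31 = 96.77% → 97%.

97%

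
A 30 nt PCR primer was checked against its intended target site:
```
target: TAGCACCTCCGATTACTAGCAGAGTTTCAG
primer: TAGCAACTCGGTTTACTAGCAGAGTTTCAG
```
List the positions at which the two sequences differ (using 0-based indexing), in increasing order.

5, 9, 11

Differences at position 5 (C→A), position 9 (C→G), position 11 (A→T).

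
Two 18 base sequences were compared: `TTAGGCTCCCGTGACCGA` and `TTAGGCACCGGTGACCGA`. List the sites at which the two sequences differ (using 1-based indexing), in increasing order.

Scanning 1-based: 7: T/A; 10: C/G.

7, 10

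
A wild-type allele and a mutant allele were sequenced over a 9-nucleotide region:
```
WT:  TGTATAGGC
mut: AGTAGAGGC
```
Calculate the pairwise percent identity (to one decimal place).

77.8%

Mismatches at positions 1, 5 (1-based): 2 of 9.
Identical positions: 7/9 = 77.78% → 77.8%.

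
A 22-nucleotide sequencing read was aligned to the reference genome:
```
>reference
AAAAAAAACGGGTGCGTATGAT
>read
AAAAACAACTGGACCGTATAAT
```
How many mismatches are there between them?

5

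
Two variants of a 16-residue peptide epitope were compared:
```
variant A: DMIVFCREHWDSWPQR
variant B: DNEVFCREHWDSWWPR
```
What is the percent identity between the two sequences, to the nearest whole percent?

Mismatches at positions 2, 3, 14, 15 (1-based): 4 of 16.
Identical positions: 12/16 = 75% → 75%.

75%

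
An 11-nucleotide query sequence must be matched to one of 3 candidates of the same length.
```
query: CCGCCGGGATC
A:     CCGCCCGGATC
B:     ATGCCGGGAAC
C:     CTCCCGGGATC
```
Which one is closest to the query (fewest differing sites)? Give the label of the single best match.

Hamming distances to query — A: 1; B: 3; C: 2.
Smallest is A with 1 mismatch.

A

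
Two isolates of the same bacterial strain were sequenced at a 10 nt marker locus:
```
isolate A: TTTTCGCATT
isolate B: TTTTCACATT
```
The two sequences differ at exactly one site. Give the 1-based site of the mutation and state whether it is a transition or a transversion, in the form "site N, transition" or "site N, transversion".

site 6, transition

The sequences differ only at site 6: G→A (purine→purine), a transition.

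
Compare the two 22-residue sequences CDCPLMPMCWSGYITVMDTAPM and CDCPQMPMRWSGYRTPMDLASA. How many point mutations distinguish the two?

7

The sequences differ at positions 5, 9, 14, 16, 19, 21, 22 (1-based) — 7 in total.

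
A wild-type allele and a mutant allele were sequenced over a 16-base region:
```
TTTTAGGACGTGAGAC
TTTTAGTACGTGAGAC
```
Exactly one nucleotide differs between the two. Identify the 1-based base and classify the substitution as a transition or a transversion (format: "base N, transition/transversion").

The sequences differ only at base 7: G→T (purine→pyrimidine), a transversion.

base 7, transversion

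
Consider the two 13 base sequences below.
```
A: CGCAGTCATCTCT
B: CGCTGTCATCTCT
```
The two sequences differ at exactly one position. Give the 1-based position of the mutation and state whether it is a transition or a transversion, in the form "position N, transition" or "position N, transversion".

position 4, transversion

Position 4 changes A→T. A is a purine and T is a pyrimidine, so this is a transversion.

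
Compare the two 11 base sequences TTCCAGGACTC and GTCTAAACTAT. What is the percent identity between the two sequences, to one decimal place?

27.3%

Mismatches at positions 1, 4, 6, 7, 8, 9, 10, 11 (1-based): 8 of 11.
Identical positions: 3/11 = 27.27% → 27.3%.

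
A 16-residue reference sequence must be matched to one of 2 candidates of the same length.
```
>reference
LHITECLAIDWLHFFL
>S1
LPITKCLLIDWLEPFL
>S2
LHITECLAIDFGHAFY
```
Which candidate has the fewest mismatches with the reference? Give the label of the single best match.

S1 differs at 5 positions; S2 differs at 4 positions. The closest is S2.

S2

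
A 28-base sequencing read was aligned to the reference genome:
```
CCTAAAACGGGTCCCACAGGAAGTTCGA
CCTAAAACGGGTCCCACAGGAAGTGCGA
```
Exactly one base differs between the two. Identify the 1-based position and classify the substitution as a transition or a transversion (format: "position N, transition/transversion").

position 25, transversion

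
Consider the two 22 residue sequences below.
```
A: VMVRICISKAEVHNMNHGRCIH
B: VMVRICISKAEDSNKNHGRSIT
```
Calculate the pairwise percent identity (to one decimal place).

5 positions differ (12, 13, 15, 20, 22), so 17 of 22 match: 17/22 = 77.27%.

77.3%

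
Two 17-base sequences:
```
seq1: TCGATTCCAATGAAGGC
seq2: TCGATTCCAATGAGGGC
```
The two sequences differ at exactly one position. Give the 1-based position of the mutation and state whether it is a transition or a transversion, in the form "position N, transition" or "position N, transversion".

Position 14 changes A→G. A is a purine and G is a purine, so this is a transition.

position 14, transition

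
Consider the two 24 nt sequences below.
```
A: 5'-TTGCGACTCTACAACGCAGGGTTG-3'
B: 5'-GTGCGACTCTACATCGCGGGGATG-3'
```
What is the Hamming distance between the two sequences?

4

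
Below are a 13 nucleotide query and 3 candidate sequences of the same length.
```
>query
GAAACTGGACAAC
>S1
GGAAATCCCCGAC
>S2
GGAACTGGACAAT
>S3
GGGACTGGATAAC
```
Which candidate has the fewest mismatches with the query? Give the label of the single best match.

S2

S1 differs at 6 positions; S2 differs at 2 positions; S3 differs at 3 positions. The closest is S2.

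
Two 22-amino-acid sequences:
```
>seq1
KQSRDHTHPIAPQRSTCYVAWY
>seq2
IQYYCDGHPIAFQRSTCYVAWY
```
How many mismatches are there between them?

7

Mismatches (1-based): residue 1: K→I; residue 3: S→Y; residue 4: R→Y; residue 5: D→C; residue 6: H→D; residue 7: T→G; residue 12: P→F.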